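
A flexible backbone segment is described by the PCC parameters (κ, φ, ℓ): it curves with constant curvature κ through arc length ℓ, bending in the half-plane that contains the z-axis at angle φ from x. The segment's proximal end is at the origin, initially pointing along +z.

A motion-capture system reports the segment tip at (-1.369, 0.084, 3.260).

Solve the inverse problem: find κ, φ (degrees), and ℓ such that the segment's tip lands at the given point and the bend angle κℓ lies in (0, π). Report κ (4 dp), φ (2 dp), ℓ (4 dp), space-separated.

ρ = √(x²+y²) = √(-1.369² + 0.084²) = 1.37157
φ = atan2(y, x) mod 360° = atan2(0.084, -1.369) = 176.4888°
|p|² = ρ² + z² = 1.37157² + 3.260² = 12.50882
κ = 2ρ / |p|² = 2×1.37157 / 12.50882 = 0.21930
θ = 2·atan2(ρ, z) = 2·atan2(1.37157, 3.260) = 0.79649 rad
ℓ = θ/κ = 0.79649/0.21930 = 3.63203

0.2193 176.49 3.6320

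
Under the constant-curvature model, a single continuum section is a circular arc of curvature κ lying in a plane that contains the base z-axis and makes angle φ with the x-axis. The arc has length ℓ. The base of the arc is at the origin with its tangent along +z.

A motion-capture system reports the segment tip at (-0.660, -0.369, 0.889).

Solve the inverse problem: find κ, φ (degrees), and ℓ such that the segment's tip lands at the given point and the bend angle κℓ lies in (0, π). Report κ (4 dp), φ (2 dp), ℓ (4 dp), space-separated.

ρ = √(x²+y²) = √(-0.660² + -0.369²) = 0.75615
φ = atan2(y, x) mod 360° = atan2(-0.369, -0.660) = 209.2092°
|p|² = ρ² + z² = 0.75615² + 0.889² = 1.36208
κ = 2ρ / |p|² = 2×0.75615 / 1.36208 = 1.11028
θ = 2·atan2(ρ, z) = 2·atan2(0.75615, 0.889) = 1.40964 rad
ℓ = θ/κ = 1.40964/1.11028 = 1.26962

1.1103 209.21 1.2696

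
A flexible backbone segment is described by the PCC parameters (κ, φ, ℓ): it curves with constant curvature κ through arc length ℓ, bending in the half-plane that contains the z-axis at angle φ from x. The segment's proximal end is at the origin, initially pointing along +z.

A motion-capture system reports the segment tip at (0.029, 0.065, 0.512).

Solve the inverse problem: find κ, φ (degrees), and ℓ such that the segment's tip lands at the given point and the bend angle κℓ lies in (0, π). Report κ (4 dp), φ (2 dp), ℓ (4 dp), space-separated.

ρ = √(x²+y²) = √(0.029² + 0.065²) = 0.07118
φ = atan2(y, x) mod 360° = atan2(0.065, 0.029) = 65.9558°
|p|² = ρ² + z² = 0.07118² + 0.512² = 0.26721
κ = 2ρ / |p|² = 2×0.07118 / 0.26721 = 0.53273
θ = 2·atan2(ρ, z) = 2·atan2(0.07118, 0.512) = 0.27626 rad
ℓ = θ/κ = 0.27626/0.53273 = 0.51857

0.5327 65.96 0.5186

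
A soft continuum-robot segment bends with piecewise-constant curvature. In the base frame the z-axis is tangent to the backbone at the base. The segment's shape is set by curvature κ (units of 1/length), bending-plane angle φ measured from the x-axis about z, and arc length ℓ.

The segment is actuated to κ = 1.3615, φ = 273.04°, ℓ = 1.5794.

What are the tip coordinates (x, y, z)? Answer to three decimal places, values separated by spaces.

θ = κ·ℓ = 1.3615 × 1.5794 = 2.15035 rad
ρ = (1 − cos θ)/κ = (1 − -0.54765)/1.3615 = 1.13673
z = sin θ / κ = 0.83671/1.3615 = 0.61455
x = ρ cos φ = 1.13673 × cos(273.04°) = 0.06028
y = ρ sin φ = 1.13673 × sin(273.04°) = -1.13513

0.060 -1.135 0.615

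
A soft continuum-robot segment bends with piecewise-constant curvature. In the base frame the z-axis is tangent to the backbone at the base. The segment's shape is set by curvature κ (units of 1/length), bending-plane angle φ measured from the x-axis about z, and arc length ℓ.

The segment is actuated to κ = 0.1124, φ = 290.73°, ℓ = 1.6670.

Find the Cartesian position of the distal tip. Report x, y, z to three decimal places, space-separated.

0.055 -0.146 1.657

θ = κ·ℓ = 0.1124 × 1.6670 = 0.18737 rad
ρ = (1 − cos θ)/κ = (1 − 0.98250)/0.1124 = 0.15572
z = sin θ / κ = 0.18628/0.1124 = 1.65726
x = ρ cos φ = 0.15572 × cos(290.73°) = 0.05512
y = ρ sin φ = 0.15572 × sin(290.73°) = -0.14564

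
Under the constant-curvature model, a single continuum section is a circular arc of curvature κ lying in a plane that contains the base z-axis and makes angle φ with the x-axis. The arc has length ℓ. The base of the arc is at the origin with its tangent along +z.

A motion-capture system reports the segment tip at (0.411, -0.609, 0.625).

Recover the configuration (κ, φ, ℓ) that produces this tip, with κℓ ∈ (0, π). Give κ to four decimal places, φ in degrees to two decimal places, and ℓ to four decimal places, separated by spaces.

ρ = √(x²+y²) = √(0.411² + -0.609²) = 0.73471
φ = atan2(y, x) mod 360° = atan2(-0.609, 0.411) = 304.0145°
|p|² = ρ² + z² = 0.73471² + 0.625² = 0.93043
κ = 2ρ / |p|² = 2×0.73471 / 0.93043 = 1.57930
θ = 2·atan2(ρ, z) = 2·atan2(0.73471, 0.625) = 1.73182 rad
ℓ = θ/κ = 1.73182/1.57930 = 1.09658

1.5793 304.01 1.0966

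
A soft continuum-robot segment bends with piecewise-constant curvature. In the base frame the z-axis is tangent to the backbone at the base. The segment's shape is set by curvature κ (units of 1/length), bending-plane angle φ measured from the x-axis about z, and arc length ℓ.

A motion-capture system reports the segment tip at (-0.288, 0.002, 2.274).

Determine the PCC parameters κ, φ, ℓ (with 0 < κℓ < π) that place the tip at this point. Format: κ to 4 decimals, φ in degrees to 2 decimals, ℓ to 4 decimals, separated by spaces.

ρ = √(x²+y²) = √(-0.288² + 0.002²) = 0.28801
φ = atan2(y, x) mod 360° = atan2(0.002, -0.288) = 179.6021°
|p|² = ρ² + z² = 0.28801² + 2.274² = 5.25402
κ = 2ρ / |p|² = 2×0.28801 / 5.25402 = 0.10963
θ = 2·atan2(ρ, z) = 2·atan2(0.28801, 2.274) = 0.25196 rad
ℓ = θ/κ = 0.25196/0.10963 = 2.29824

0.1096 179.60 2.2982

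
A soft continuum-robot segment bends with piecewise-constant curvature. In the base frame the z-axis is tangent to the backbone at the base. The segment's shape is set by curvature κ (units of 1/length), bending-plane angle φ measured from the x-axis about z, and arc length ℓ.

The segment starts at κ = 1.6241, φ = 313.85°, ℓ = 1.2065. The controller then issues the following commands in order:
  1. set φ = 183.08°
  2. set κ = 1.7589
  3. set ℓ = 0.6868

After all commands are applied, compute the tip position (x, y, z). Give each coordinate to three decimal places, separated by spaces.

initial: κ=1.6241, φ=313.85°, ℓ=1.2065
cmd 1: set φ=183.08° → (κ,φ,ℓ)=(1.6241,183.08°,1.2065) → tip=(-0.8478,-0.0456,0.5698)
cmd 2: set κ=1.7589 → (κ,φ,ℓ)=(1.7589,183.08°,1.2065) → tip=(-0.8651,-0.0465,0.4843)
cmd 3: set ℓ=0.6868 → (κ,φ,ℓ)=(1.7589,183.08°,0.6868) → tip=(-0.3662,-0.0197,0.5315)

-0.366 -0.020 0.532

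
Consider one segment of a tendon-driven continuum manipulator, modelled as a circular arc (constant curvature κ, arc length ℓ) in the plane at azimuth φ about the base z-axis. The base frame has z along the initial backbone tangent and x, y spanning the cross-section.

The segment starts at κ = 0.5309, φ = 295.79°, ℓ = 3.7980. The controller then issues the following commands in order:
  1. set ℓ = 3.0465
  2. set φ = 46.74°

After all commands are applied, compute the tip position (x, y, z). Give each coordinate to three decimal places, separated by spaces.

1.351 1.436 1.882

initial: κ=0.5309, φ=295.79°, ℓ=3.7980
cmd 1: set ℓ=3.0465 → (κ,φ,ℓ)=(0.5309,295.79°,3.0465) → tip=(0.8577,-1.7750,1.8815)
cmd 2: set φ=46.74° → (κ,φ,ℓ)=(0.5309,46.74°,3.0465) → tip=(1.3510,1.4356,1.8815)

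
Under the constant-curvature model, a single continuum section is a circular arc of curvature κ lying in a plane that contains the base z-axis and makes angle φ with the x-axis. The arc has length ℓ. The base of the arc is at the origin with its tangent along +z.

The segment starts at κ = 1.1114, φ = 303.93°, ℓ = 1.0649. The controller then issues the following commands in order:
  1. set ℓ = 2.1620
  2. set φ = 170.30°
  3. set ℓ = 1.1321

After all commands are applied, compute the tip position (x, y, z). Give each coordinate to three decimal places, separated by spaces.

initial: κ=1.1114, φ=303.93°, ℓ=1.0649
cmd 1: set ℓ=2.1620 → (κ,φ,ℓ)=(1.1114,303.93°,2.1620) → tip=(0.8735,-1.2985,0.6059)
cmd 2: set φ=170.30° → (κ,φ,ℓ)=(1.1114,170.30°,2.1620) → tip=(-1.5426,0.2637,0.6059)
cmd 3: set ℓ=1.1321 → (κ,φ,ℓ)=(1.1114,170.30°,1.1321) → tip=(-0.6142,0.1050,0.8562)

-0.614 0.105 0.856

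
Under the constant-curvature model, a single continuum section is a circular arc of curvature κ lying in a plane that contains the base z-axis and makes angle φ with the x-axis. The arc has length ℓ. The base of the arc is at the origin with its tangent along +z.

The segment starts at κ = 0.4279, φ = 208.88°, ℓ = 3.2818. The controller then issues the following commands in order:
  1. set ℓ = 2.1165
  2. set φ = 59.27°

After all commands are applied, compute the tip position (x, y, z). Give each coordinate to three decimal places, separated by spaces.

initial: κ=0.4279, φ=208.88°, ℓ=3.2818
cmd 1: set ℓ=2.1165 → (κ,φ,ℓ)=(0.4279,208.88°,2.1165) → tip=(-0.7834,-0.4321,1.8388)
cmd 2: set φ=59.27° → (κ,φ,ℓ)=(0.4279,59.27°,2.1165) → tip=(0.4572,0.7690,1.8388)

0.457 0.769 1.839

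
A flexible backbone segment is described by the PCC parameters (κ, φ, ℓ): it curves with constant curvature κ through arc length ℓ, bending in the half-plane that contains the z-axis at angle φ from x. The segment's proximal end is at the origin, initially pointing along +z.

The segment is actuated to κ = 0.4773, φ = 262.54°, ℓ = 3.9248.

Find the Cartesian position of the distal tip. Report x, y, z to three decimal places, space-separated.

θ = κ·ℓ = 0.4773 × 3.9248 = 1.87331 rad
ρ = (1 − cos θ)/κ = (1 − -0.29792)/0.4773 = 2.71929
z = sin θ / κ = 0.95459/0.4773 = 1.99998
x = ρ cos φ = 2.71929 × cos(262.54°) = -0.35306
y = ρ sin φ = 2.71929 × sin(262.54°) = -2.69627

-0.353 -2.696 2.000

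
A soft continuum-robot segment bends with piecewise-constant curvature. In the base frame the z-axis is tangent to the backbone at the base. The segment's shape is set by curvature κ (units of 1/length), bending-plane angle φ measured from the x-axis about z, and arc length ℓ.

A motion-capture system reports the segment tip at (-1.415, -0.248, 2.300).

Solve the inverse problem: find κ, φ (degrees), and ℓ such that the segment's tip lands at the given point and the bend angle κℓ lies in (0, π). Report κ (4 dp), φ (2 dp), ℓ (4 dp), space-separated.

0.3907 189.94 2.8580

ρ = √(x²+y²) = √(-1.415² + -0.248²) = 1.43657
φ = atan2(y, x) mod 360° = atan2(-0.248, -1.415) = 189.9410°
|p|² = ρ² + z² = 1.43657² + 2.300² = 7.35373
κ = 2ρ / |p|² = 2×1.43657 / 7.35373 = 0.39070
θ = 2·atan2(ρ, z) = 2·atan2(1.43657, 2.300) = 1.11662 rad
ℓ = θ/κ = 1.11662/0.39070 = 2.85795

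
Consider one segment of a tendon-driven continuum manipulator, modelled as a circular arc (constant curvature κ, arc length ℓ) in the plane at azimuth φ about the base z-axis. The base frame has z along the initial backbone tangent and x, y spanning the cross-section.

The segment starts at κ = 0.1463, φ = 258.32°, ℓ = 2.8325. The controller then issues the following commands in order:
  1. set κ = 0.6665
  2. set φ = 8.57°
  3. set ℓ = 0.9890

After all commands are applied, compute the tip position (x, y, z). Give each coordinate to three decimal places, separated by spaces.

initial: κ=0.1463, φ=258.32°, ℓ=2.8325
cmd 1: set κ=0.6665 → (κ,φ,ℓ)=(0.6665,258.32°,2.8325) → tip=(-0.3984,-1.9274,1.4256)
cmd 2: set φ=8.57° → (κ,φ,ℓ)=(0.6665,8.57°,2.8325) → tip=(1.9462,0.2933,1.4256)
cmd 3: set ℓ=0.9890 → (κ,φ,ℓ)=(0.6665,8.57°,0.9890) → tip=(0.3108,0.0468,0.9189)

0.311 0.047 0.919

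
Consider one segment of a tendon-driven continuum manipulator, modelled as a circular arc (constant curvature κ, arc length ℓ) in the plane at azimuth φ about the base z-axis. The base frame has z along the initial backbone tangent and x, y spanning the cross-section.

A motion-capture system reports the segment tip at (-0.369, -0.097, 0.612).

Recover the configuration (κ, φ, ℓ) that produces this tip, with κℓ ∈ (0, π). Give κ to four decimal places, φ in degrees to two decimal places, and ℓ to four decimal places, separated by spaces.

ρ = √(x²+y²) = √(-0.369² + -0.097²) = 0.38154
φ = atan2(y, x) mod 360° = atan2(-0.097, -0.369) = 194.7283°
|p|² = ρ² + z² = 0.38154² + 0.612² = 0.52011
κ = 2ρ / |p|² = 2×0.38154 / 0.52011 = 1.46713
θ = 2·atan2(ρ, z) = 2·atan2(0.38154, 0.612) = 1.11493 rad
ℓ = θ/κ = 1.11493/1.46713 = 0.75994

1.4671 194.73 0.7599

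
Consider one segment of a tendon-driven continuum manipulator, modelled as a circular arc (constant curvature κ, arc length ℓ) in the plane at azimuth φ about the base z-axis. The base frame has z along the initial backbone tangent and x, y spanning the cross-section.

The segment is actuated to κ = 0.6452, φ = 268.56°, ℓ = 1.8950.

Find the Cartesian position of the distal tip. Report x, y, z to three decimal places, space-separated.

-0.026 -1.021 1.457

θ = κ·ℓ = 0.6452 × 1.8950 = 1.22265 rad
ρ = (1 − cos θ)/κ = (1 − 0.34115)/0.6452 = 1.02115
z = sin θ / κ = 0.94001/0.6452 = 1.45693
x = ρ cos φ = 1.02115 × cos(268.56°) = -0.02566
y = ρ sin φ = 1.02115 × sin(268.56°) = -1.02083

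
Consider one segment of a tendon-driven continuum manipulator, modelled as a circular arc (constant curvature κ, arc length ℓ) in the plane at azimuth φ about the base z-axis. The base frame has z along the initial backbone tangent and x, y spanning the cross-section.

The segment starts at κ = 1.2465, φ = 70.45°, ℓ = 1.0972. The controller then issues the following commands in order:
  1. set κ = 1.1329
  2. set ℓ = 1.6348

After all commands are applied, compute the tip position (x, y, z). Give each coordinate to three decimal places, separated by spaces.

initial: κ=1.2465, φ=70.45°, ℓ=1.0972
cmd 1: set κ=1.1329 → (κ,φ,ℓ)=(1.1329,70.45°,1.0972) → tip=(0.2003,0.5640,0.8357)
cmd 2: set ℓ=1.6348 → (κ,φ,ℓ)=(1.1329,70.45°,1.6348) → tip=(0.3774,1.0627,0.8480)

0.377 1.063 0.848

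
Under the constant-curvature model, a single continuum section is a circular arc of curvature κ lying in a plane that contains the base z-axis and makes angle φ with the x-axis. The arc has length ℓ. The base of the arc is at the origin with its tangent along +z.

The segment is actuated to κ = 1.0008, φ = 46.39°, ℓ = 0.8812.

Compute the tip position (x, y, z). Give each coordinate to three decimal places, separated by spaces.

0.251 0.264 0.771

θ = κ·ℓ = 1.0008 × 0.8812 = 0.88190 rad
ρ = (1 − cos θ)/κ = (1 − 0.63568)/1.0008 = 0.36403
z = sin θ / κ = 0.77195/1.0008 = 0.77133
x = ρ cos φ = 0.36403 × cos(46.39°) = 0.25109
y = ρ sin φ = 0.36403 × sin(46.39°) = 0.26357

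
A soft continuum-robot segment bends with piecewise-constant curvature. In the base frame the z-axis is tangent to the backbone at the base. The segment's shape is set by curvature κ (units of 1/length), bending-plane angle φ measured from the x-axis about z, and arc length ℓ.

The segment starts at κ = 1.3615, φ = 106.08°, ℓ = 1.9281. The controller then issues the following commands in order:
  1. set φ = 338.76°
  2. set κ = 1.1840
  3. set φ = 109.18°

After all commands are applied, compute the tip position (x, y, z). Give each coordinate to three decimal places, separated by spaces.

initial: κ=1.3615, φ=106.08°, ℓ=1.9281
cmd 1: set φ=338.76° → (κ,φ,ℓ)=(1.3615,338.76°,1.9281) → tip=(1.2799,-0.4975,0.3627)
cmd 2: set κ=1.1840 → (κ,φ,ℓ)=(1.1840,338.76°,1.9281) → tip=(1.3016,-0.5059,0.6394)
cmd 3: set φ=109.18° → (κ,φ,ℓ)=(1.1840,109.18°,1.9281) → tip=(-0.4588,1.3189,0.6394)

-0.459 1.319 0.639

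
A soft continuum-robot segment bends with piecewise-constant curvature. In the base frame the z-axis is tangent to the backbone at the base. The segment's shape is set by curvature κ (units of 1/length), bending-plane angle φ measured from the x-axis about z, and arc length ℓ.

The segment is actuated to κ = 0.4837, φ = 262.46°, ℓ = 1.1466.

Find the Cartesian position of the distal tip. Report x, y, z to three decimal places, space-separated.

θ = κ·ℓ = 0.4837 × 1.1466 = 0.55461 rad
ρ = (1 − cos θ)/κ = (1 − 0.85011)/0.4837 = 0.30989
z = sin θ / κ = 0.52661/0.4837 = 1.08872
x = ρ cos φ = 0.30989 × cos(262.46°) = -0.04066
y = ρ sin φ = 0.30989 × sin(262.46°) = -0.30721

-0.041 -0.307 1.089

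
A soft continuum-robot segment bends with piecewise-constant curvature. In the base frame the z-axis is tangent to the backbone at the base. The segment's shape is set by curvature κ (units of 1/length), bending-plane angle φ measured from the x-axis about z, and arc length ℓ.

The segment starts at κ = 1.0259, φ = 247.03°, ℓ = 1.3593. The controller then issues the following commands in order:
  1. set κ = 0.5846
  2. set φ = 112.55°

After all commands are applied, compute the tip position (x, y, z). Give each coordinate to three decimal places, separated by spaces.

initial: κ=1.0259, φ=247.03°, ℓ=1.3593
cmd 1: set κ=0.5846 → (κ,φ,ℓ)=(0.5846,247.03°,1.3593) → tip=(-0.1999,-0.4716,1.2207)
cmd 2: set φ=112.55° → (κ,φ,ℓ)=(0.5846,112.55°,1.3593) → tip=(-0.1964,0.4731,1.2207)

-0.196 0.473 1.221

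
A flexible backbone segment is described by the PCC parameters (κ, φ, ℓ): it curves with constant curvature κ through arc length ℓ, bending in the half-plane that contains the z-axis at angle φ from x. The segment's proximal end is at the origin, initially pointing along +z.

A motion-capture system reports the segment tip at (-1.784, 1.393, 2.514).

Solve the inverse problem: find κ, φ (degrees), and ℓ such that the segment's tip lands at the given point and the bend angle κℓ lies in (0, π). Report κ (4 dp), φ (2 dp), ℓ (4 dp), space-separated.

0.3956 142.02 3.7058

ρ = √(x²+y²) = √(-1.784² + 1.393²) = 2.26343
φ = atan2(y, x) mod 360° = atan2(1.393, -1.784) = 142.0162°
|p|² = ρ² + z² = 2.26343² + 2.514² = 11.44330
κ = 2ρ / |p|² = 2×2.26343 / 11.44330 = 0.39559
θ = 2·atan2(ρ, z) = 2·atan2(2.26343, 2.514) = 1.46599 rad
ℓ = θ/κ = 1.46599/0.39559 = 3.70584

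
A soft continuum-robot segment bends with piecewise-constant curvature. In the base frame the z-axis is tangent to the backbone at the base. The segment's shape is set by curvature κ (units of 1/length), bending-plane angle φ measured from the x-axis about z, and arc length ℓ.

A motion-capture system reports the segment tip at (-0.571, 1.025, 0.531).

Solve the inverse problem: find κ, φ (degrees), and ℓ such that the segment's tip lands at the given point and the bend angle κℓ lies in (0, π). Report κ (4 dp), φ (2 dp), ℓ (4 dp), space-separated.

ρ = √(x²+y²) = √(-0.571² + 1.025²) = 1.17331
φ = atan2(y, x) mod 360° = atan2(1.025, -0.571) = 119.1210°
|p|² = ρ² + z² = 1.17331² + 0.531² = 1.65863
κ = 2ρ / |p|² = 2×1.17331 / 1.65863 = 1.41480
θ = 2·atan2(ρ, z) = 2·atan2(1.17331, 0.531) = 2.29162 rad
ℓ = θ/κ = 2.29162/1.41480 = 1.61975

1.4148 119.12 1.6197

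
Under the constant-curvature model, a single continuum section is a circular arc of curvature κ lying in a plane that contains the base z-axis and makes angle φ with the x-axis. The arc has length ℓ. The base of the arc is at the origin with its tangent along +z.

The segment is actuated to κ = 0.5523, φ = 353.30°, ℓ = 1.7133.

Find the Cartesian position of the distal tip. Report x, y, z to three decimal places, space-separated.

0.747 -0.088 1.469

θ = κ·ℓ = 0.5523 × 1.7133 = 0.94626 rad
ρ = (1 − cos θ)/κ = (1 − 0.58472)/0.5523 = 0.75190
z = sin θ / κ = 0.81123/0.5523 = 1.46882
x = ρ cos φ = 0.75190 × cos(353.30°) = 0.74677
y = ρ sin φ = 0.75190 × sin(353.30°) = -0.08772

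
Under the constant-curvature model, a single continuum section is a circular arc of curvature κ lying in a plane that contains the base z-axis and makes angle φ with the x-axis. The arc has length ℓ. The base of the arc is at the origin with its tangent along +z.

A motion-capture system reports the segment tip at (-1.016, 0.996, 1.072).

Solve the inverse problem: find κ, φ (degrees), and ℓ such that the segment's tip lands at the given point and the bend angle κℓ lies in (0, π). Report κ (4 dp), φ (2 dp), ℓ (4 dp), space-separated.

ρ = √(x²+y²) = √(-1.016² + 0.996²) = 1.42277
φ = atan2(y, x) mod 360° = atan2(0.996, -1.016) = 135.5695°
|p|² = ρ² + z² = 1.42277² + 1.072² = 3.17346
κ = 2ρ / |p|² = 2×1.42277 / 3.17346 = 0.89667
θ = 2·atan2(ρ, z) = 2·atan2(1.42277, 1.072) = 1.85017 rad
ℓ = θ/κ = 1.85017/0.89667 = 2.06338

0.8967 135.57 2.0634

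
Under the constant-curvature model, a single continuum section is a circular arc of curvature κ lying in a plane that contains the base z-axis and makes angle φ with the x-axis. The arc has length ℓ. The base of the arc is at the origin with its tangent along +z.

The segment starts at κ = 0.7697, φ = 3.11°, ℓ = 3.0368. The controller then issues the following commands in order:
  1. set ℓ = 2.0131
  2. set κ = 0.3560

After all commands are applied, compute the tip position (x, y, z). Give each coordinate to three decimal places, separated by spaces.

initial: κ=0.7697, φ=3.11°, ℓ=3.0368
cmd 1: set ℓ=2.0131 → (κ,φ,ℓ)=(0.7697,3.11°,2.0131) → tip=(1.2696,0.0690,1.2989)
cmd 2: set κ=0.3560 → (κ,φ,ℓ)=(0.3560,3.11°,2.0131) → tip=(0.6900,0.0375,1.8451)

0.690 0.037 1.845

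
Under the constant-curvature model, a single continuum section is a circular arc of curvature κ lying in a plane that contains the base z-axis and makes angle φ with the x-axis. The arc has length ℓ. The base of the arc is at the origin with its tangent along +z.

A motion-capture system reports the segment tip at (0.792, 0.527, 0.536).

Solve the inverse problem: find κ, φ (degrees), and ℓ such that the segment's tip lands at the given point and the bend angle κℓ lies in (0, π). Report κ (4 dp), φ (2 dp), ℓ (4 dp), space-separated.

ρ = √(x²+y²) = √(0.792² + 0.527²) = 0.95131
φ = atan2(y, x) mod 360° = atan2(0.527, 0.792) = 33.6400°
|p|² = ρ² + z² = 0.95131² + 0.536² = 1.19229
κ = 2ρ / |p|² = 2×0.95131 / 1.19229 = 1.59577
θ = 2·atan2(ρ, z) = 2·atan2(0.95131, 0.536) = 2.11540 rad
ℓ = θ/κ = 2.11540/1.59577 = 1.32563

1.5958 33.64 1.3256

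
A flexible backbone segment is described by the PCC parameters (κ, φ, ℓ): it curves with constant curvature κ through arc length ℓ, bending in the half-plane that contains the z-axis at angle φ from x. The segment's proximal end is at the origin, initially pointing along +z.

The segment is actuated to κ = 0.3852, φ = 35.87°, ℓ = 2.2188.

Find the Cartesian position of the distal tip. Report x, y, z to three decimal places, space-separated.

0.723 0.523 1.958

θ = κ·ℓ = 0.3852 × 2.2188 = 0.85468 rad
ρ = (1 − cos θ)/κ = (1 − 0.65646)/0.3852 = 0.89185
z = sin θ / κ = 0.75436/0.3852 = 1.95836
x = ρ cos φ = 0.89185 × cos(35.87°) = 0.72271
y = ρ sin φ = 0.89185 × sin(35.87°) = 0.52258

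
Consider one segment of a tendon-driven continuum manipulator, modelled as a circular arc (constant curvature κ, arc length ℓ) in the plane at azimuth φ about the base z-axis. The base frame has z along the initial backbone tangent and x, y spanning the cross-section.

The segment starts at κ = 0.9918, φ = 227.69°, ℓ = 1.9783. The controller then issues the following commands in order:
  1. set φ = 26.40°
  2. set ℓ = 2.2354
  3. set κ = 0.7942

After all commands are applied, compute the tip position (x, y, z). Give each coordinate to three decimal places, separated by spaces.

initial: κ=0.9918, φ=227.69°, ℓ=1.9783
cmd 1: set φ=26.40° → (κ,φ,ℓ)=(0.9918,26.40°,1.9783) → tip=(1.2475,0.6193,0.9321)
cmd 2: set ℓ=2.2354 → (κ,φ,ℓ)=(0.9918,26.40°,2.2354) → tip=(1.4470,0.7183,0.8049)
cmd 3: set κ=0.7942 → (κ,φ,ℓ)=(0.7942,26.40°,2.2354) → tip=(1.3569,0.6736,1.2329)

1.357 0.674 1.233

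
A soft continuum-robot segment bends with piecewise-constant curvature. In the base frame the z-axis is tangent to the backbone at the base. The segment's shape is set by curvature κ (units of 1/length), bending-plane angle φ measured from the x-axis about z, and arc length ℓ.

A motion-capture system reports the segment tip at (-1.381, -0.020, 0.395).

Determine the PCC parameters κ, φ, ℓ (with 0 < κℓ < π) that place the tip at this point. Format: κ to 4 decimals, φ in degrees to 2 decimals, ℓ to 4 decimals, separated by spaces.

1.3386 180.83 1.9307

ρ = √(x²+y²) = √(-1.381² + -0.020²) = 1.38114
φ = atan2(y, x) mod 360° = atan2(-0.020, -1.381) = 180.8297°
|p|² = ρ² + z² = 1.38114² + 0.395² = 2.06359
κ = 2ρ / |p|² = 2×1.38114 / 2.06359 = 1.33859
θ = 2·atan2(ρ, z) = 2·atan2(1.38114, 0.395) = 2.58448 rad
ℓ = θ/κ = 2.58448/1.33859 = 1.93075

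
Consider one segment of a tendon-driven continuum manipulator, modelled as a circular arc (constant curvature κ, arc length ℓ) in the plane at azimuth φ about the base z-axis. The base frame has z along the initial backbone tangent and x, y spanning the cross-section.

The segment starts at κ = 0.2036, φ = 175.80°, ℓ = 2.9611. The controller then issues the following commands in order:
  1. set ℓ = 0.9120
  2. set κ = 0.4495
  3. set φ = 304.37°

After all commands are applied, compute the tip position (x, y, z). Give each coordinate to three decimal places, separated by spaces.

initial: κ=0.2036, φ=175.80°, ℓ=2.9611
cmd 1: set ℓ=0.9120 → (κ,φ,ℓ)=(0.2036,175.80°,0.9120) → tip=(-0.0842,0.0062,0.9068)
cmd 2: set κ=0.4495 → (κ,φ,ℓ)=(0.4495,175.80°,0.9120) → tip=(-0.1838,0.0135,0.8867)
cmd 3: set φ=304.37° → (κ,φ,ℓ)=(0.4495,304.37°,0.9120) → tip=(0.1041,-0.1521,0.8867)

0.104 -0.152 0.887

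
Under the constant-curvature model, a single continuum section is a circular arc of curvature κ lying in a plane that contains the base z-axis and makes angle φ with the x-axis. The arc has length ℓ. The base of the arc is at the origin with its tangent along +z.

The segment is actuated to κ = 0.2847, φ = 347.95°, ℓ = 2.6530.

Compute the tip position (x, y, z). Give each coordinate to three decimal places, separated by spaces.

0.934 -0.199 2.408

θ = κ·ℓ = 0.2847 × 2.6530 = 0.75531 rad
ρ = (1 − cos θ)/κ = (1 − 0.72806)/0.2847 = 0.95518
z = sin θ / κ = 0.68551/0.2847 = 2.40785
x = ρ cos φ = 0.95518 × cos(347.95°) = 0.93414
y = ρ sin φ = 0.95518 × sin(347.95°) = -0.19941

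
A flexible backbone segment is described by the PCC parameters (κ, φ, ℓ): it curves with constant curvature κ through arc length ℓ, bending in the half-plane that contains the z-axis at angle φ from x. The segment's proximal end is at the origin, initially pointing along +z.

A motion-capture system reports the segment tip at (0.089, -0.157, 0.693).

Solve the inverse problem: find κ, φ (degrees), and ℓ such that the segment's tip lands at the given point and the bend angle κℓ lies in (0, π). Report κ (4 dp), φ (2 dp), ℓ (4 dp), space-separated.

0.7038 299.55 0.7239

ρ = √(x²+y²) = √(0.089² + -0.157²) = 0.18047
φ = atan2(y, x) mod 360° = atan2(-0.157, 0.089) = 299.5480°
|p|² = ρ² + z² = 0.18047² + 0.693² = 0.51282
κ = 2ρ / |p|² = 2×0.18047 / 0.51282 = 0.70384
θ = 2·atan2(ρ, z) = 2·atan2(0.18047, 0.693) = 0.50952 rad
ℓ = θ/κ = 0.50952/0.70384 = 0.72392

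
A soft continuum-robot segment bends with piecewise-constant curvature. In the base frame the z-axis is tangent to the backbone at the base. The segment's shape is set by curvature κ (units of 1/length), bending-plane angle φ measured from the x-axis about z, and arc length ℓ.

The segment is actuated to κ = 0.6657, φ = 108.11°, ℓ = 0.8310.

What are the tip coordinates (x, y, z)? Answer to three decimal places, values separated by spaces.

-0.070 0.213 0.789

θ = κ·ℓ = 0.6657 × 0.8310 = 0.55320 rad
ρ = (1 − cos θ)/κ = (1 − 0.85085)/0.6657 = 0.22405
z = sin θ / κ = 0.52541/0.6657 = 0.78926
x = ρ cos φ = 0.22405 × cos(108.11°) = -0.06964
y = ρ sin φ = 0.22405 × sin(108.11°) = 0.21295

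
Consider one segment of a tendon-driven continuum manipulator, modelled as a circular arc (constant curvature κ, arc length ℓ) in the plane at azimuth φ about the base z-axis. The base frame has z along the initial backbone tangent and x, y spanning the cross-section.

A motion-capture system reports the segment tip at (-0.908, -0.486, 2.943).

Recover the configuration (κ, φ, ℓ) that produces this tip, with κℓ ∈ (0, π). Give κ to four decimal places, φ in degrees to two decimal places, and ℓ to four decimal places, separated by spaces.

0.2119 208.16 3.1777

ρ = √(x²+y²) = √(-0.908² + -0.486²) = 1.02988
φ = atan2(y, x) mod 360° = atan2(-0.486, -0.908) = 208.1576°
|p|² = ρ² + z² = 1.02988² + 2.943² = 9.72191
κ = 2ρ / |p|² = 2×1.02988 / 9.72191 = 0.21187
θ = 2·atan2(ρ, z) = 2·atan2(1.02988, 2.943) = 0.67325 rad
ℓ = θ/κ = 0.67325/0.21187 = 3.17767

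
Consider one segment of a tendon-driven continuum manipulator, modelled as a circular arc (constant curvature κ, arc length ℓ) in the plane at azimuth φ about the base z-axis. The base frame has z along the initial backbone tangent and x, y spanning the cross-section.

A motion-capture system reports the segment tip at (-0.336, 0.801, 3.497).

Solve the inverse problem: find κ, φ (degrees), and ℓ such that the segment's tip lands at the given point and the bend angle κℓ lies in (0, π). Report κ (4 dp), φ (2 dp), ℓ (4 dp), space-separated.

ρ = √(x²+y²) = √(-0.336² + 0.801²) = 0.86862
φ = atan2(y, x) mod 360° = atan2(0.801, -0.336) = 112.7569°
|p|² = ρ² + z² = 0.86862² + 3.497² = 12.98351
κ = 2ρ / |p|² = 2×0.86862 / 12.98351 = 0.13380
θ = 2·atan2(ρ, z) = 2·atan2(0.86862, 3.497) = 0.48692 rad
ℓ = θ/κ = 0.48692/0.13380 = 3.63911

0.1338 112.76 3.6391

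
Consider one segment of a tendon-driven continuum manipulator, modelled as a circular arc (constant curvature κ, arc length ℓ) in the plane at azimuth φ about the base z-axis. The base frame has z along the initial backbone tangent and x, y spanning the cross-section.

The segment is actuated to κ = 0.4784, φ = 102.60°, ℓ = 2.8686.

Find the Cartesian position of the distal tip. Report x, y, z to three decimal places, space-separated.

θ = κ·ℓ = 0.4784 × 2.8686 = 1.37234 rad
ρ = (1 − cos θ)/κ = (1 − 0.19716)/0.4784 = 1.67818
z = sin θ / κ = 0.98037/0.4784 = 2.04927
x = ρ cos φ = 1.67818 × cos(102.60°) = -0.36608
y = ρ sin φ = 1.67818 × sin(102.60°) = 1.63777

-0.366 1.638 2.049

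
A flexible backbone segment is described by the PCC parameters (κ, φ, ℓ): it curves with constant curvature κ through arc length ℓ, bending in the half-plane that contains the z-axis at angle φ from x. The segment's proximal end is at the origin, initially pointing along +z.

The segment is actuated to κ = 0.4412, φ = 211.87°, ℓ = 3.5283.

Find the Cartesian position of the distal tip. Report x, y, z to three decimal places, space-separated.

-1.898 -1.180 2.266

θ = κ·ℓ = 0.4412 × 3.5283 = 1.55669 rad
ρ = (1 − cos θ)/κ = (1 − 0.01411)/0.4412 = 2.23457
z = sin θ / κ = 0.99990/0.4412 = 2.26632
x = ρ cos φ = 2.23457 × cos(211.87°) = -1.89770
y = ρ sin φ = 2.23457 × sin(211.87°) = -1.17984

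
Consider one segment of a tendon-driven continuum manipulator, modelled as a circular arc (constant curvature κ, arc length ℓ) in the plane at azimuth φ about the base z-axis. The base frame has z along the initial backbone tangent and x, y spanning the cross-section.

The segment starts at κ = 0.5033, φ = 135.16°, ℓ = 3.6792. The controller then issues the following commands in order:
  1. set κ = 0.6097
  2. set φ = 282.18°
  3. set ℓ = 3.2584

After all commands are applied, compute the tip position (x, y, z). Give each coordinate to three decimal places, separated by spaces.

0.486 -2.251 1.500

initial: κ=0.5033, φ=135.16°, ℓ=3.6792
cmd 1: set κ=0.6097 → (κ,φ,ℓ)=(0.6097,135.16°,3.6792) → tip=(-1.8874,1.8769,1.2831)
cmd 2: set φ=282.18° → (κ,φ,ℓ)=(0.6097,282.18°,3.6792) → tip=(0.5616,-2.6018,1.2831)
cmd 3: set ℓ=3.2584 → (κ,φ,ℓ)=(0.6097,282.18°,3.2584) → tip=(0.4858,-2.2509,1.5004)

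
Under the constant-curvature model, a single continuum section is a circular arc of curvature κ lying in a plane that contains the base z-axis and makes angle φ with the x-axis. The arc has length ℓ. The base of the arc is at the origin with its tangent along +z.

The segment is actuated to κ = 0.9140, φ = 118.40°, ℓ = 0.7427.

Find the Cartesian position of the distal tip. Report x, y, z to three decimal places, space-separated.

-0.115 0.213 0.687

θ = κ·ℓ = 0.9140 × 0.7427 = 0.67883 rad
ρ = (1 − cos θ)/κ = (1 − 0.77831)/0.9140 = 0.24255
z = sin θ / κ = 0.62788/0.9140 = 0.68696
x = ρ cos φ = 0.24255 × cos(118.40°) = -0.11536
y = ρ sin φ = 0.24255 × sin(118.40°) = 0.21336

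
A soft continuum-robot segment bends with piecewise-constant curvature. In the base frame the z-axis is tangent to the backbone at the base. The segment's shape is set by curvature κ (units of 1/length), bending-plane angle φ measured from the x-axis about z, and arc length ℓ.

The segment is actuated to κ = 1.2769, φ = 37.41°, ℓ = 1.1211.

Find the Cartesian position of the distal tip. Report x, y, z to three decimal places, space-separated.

0.536 0.410 0.776

θ = κ·ℓ = 1.2769 × 1.1211 = 1.43153 rad
ρ = (1 − cos θ)/κ = (1 − 0.13881)/1.2769 = 0.67443
z = sin θ / κ = 0.99032/1.2769 = 0.77556
x = ρ cos φ = 0.67443 × cos(37.41°) = 0.53571
y = ρ sin φ = 0.67443 × sin(37.41°) = 0.40973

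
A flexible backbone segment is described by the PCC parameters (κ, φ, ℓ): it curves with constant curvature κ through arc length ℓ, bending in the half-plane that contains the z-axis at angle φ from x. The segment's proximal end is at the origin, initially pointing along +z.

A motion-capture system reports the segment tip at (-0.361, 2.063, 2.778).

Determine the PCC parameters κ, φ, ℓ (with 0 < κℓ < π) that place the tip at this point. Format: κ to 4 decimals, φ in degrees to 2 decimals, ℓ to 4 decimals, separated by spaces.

0.3461 99.93 3.7333

ρ = √(x²+y²) = √(-0.361² + 2.063²) = 2.09435
φ = atan2(y, x) mod 360° = atan2(2.063, -0.361) = 99.9256°
|p|² = ρ² + z² = 2.09435² + 2.778² = 12.10357
κ = 2ρ / |p|² = 2×2.09435 / 12.10357 = 0.34607
θ = 2·atan2(ρ, z) = 2·atan2(2.09435, 2.778) = 1.29199 rad
ℓ = θ/κ = 1.29199/0.34607 = 3.73331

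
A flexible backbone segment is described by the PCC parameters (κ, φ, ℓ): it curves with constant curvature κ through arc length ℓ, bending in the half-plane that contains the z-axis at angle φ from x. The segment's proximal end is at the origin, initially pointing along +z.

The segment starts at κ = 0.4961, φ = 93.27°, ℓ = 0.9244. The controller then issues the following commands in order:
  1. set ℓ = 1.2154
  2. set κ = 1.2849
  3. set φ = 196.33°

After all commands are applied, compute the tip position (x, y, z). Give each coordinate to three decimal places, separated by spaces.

initial: κ=0.4961, φ=93.27°, ℓ=0.9244
cmd 1: set ℓ=1.2154 → (κ,φ,ℓ)=(0.4961,93.27°,1.2154) → tip=(-0.0203,0.3549,1.1431)
cmd 2: set κ=1.2849 → (κ,φ,ℓ)=(1.2849,93.27°,1.2154) → tip=(-0.0440,0.7699,0.7782)
cmd 3: set φ=196.33° → (κ,φ,ℓ)=(1.2849,196.33°,1.2154) → tip=(-0.7401,-0.2168,0.7782)

-0.740 -0.217 0.778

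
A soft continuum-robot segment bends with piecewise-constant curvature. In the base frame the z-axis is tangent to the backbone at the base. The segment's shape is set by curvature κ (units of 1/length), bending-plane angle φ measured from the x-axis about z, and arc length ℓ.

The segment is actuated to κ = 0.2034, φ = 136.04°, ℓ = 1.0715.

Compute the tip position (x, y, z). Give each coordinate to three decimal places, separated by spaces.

-0.084 0.081 1.063

θ = κ·ℓ = 0.2034 × 1.0715 = 0.21794 rad
ρ = (1 − cos θ)/κ = (1 − 0.97634)/0.2034 = 0.11630
z = sin θ / κ = 0.21622/0.2034 = 1.06304
x = ρ cos φ = 0.11630 × cos(136.04°) = -0.08372
y = ρ sin φ = 0.11630 × sin(136.04°) = 0.08073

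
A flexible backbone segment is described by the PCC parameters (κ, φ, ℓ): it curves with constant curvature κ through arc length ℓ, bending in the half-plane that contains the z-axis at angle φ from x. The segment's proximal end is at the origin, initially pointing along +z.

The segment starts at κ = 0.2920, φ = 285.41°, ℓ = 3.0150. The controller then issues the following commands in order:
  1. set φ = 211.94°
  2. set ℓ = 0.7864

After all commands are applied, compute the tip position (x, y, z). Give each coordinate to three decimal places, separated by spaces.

initial: κ=0.2920, φ=285.41°, ℓ=3.0150
cmd 1: set φ=211.94° → (κ,φ,ℓ)=(0.2920,211.94°,3.0150) → tip=(-1.0554,-0.6579,2.6403)
cmd 2: set ℓ=0.7864 → (κ,φ,ℓ)=(0.2920,211.94°,0.7864) → tip=(-0.0763,-0.0476,0.7795)

-0.076 -0.048 0.780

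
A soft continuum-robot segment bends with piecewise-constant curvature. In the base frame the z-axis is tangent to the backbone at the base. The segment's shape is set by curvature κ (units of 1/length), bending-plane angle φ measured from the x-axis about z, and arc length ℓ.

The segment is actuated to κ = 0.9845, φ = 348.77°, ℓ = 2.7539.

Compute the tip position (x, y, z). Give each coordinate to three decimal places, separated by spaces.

1.902 -0.378 0.424

θ = κ·ℓ = 0.9845 × 2.7539 = 2.71121 rad
ρ = (1 − cos θ)/κ = (1 − -0.90881)/0.9845 = 1.93886
z = sin θ / κ = 0.41721/0.9845 = 0.42378
x = ρ cos φ = 1.93886 × cos(348.77°) = 1.90174
y = ρ sin φ = 1.93886 × sin(348.77°) = -0.37759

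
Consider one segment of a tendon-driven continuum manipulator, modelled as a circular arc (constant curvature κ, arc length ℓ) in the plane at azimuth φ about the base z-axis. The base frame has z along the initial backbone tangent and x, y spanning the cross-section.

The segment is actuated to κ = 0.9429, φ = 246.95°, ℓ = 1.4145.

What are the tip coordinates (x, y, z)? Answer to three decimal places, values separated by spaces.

-0.318 -0.747 1.031

θ = κ·ℓ = 0.9429 × 1.4145 = 1.33373 rad
ρ = (1 − cos θ)/κ = (1 − 0.23485)/0.9429 = 0.81149
z = sin θ / κ = 0.97203/0.9429 = 1.03090
x = ρ cos φ = 0.81149 × cos(246.95°) = -0.31772
y = ρ sin φ = 0.81149 × sin(246.95°) = -0.74670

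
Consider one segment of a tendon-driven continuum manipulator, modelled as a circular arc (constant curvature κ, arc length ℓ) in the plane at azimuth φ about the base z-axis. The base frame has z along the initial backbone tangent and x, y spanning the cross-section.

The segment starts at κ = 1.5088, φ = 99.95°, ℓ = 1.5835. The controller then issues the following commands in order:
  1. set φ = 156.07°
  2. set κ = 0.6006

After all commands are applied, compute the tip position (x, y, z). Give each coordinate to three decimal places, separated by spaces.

-0.638 0.283 1.355

initial: κ=1.5088, φ=99.95°, ℓ=1.5835
cmd 1: set φ=156.07° → (κ,φ,ℓ)=(1.5088,156.07°,1.5835) → tip=(-1.0481,0.4651,0.4529)
cmd 2: set κ=0.6006 → (κ,φ,ℓ)=(0.6006,156.07°,1.5835) → tip=(-0.6379,0.2831,1.3554)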